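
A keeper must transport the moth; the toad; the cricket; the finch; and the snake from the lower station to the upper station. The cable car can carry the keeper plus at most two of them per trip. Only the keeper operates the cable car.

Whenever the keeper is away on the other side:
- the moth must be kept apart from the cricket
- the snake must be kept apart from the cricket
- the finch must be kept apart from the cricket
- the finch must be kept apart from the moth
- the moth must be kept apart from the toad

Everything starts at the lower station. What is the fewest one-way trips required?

Counting alone: the keeper can take at most 2 across per trip to the upper station, so moving all 5 needs at least 3 loaded trips out, with a return between consecutive ones — at least 5 crossings.
The safety rule pushes this higher. Following every safe sequence of crossings, the most of the 5 that can be at the upper station as the cable car arrives there on crossing 5 is 4 — never all 5.
So no plan with fewer than 7 crossings exists, and this one achieves 7:
1. Keeper goes to the upper station with the cricket and the moth.
2. Keeper goes back to the lower station with the moth.
3. Keeper goes to the upper station with the moth and the toad.
4. Keeper goes back to the lower station with the moth.
5. Keeper goes to the upper station with the finch and the snake.
6. Keeper goes back to the lower station with the cricket.
7. Keeper goes to the upper station with the cricket and the moth.

7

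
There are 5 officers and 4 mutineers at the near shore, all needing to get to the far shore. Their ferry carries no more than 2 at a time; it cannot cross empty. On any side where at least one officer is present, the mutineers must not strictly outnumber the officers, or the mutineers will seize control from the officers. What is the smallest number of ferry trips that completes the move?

Counting alone: each trip to the far shore takes at most 2 across and each return brings at least 1 back, so after t trips out (and t−1 returns) at most 2t − (t−1) of the 9 are across; that first reaches 9 at t = 8, so at least 15 crossings are needed.
The plan below uses exactly 15 crossings, so it is optimal:
1. 2 mutineers → the far shore.  (the near shore: 5O 2M; the far shore: 0O 2M)
2. 1 mutineer ← the near shore.  (the near shore: 5O 3M; the far shore: 0O 1M)
3. 2 mutineers → the far shore.  (the near shore: 5O 1M; the far shore: 0O 3M)
4. 1 mutineer ← the near shore.  (the near shore: 5O 2M; the far shore: 0O 2M)
5. 2 officers → the far shore.  (the near shore: 3O 2M; the far shore: 2O 2M)
6. 1 mutineer ← the near shore.  (the near shore: 3O 3M; the far shore: 2O 1M)
7. 1 officer and 1 mutineer → the far shore.  (the near shore: 2O 2M; the far shore: 3O 2M)
8. 1 officer ← the near shore.  (the near shore: 3O 2M; the far shore: 2O 2M)
9. 1 officer and 1 mutineer → the far shore.  (the near shore: 2O 1M; the far shore: 3O 3M)
10. 1 mutineer ← the near shore.  (the near shore: 2O 2M; the far shore: 3O 2M)
11. 1 officer and 1 mutineer → the far shore.  (the near shore: 1O 1M; the far shore: 4O 3M)
12. 1 officer ← the near shore.  (the near shore: 2O 1M; the far shore: 3O 3M)
13. 1 officer and 1 mutineer → the far shore.  (the near shore: 1O 0M; the far shore: 4O 4M)
14. 1 mutineer ← the near shore.  (the near shore: 1O 1M; the far shore: 4O 3M)
15. 1 officer and 1 mutineer → the far shore.  (the near shore: 0O 0M; the far shore: 5O 4M)

15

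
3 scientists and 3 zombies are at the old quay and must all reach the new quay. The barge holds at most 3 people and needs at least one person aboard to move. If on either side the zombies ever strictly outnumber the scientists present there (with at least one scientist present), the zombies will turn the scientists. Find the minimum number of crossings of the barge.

Counting alone: each trip to the new quay takes at most 3 across and each return brings at least 1 back, so after t trips out (and t−1 returns) at most 3t − (t−1) of the 6 are across; that first reaches 6 at t = 3, so at least 5 crossings are needed.
The plan below uses exactly 5 crossings, so it is optimal:
1. 2 zombies → the new quay.  (the old quay: 3S 1Z; the new quay: 0S 2Z)
2. 1 zombie ← the old quay.  (the old quay: 3S 2Z; the new quay: 0S 1Z)
3. 3 scientists → the new quay.  (the old quay: 0S 2Z; the new quay: 3S 1Z)
4. 1 zombie ← the old quay.  (the old quay: 0S 3Z; the new quay: 3S 0Z)
5. 3 zombies → the new quay.  (the old quay: 0S 0Z; the new quay: 3S 3Z)

5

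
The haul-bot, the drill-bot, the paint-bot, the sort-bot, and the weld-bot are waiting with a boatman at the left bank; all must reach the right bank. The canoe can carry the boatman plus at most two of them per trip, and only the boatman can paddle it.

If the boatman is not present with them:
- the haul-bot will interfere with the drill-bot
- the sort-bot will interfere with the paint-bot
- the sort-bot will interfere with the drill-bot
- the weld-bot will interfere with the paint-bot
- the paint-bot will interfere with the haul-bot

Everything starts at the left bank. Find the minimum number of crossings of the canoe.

7

Counting alone: the boatman can take at most 2 across per trip to the right bank, so moving all 5 needs at least 3 loaded trips out, with a return between consecutive ones — at least 5 crossings.
The safety rule pushes this higher. Following every safe sequence of crossings, the most of the 5 that can be at the right bank as the canoe arrives there on crossing 5 is 4 — never all 5.
So no plan with fewer than 7 crossings exists, and this one achieves 7:
1. Boatman goes to the right bank with the drill-bot and the paint-bot.  [the left bank: the haul-bot, the sort-bot, the weld-bot | the right bank: the drill-bot, the paint-bot]
2. Boatman goes back to the left bank alone.  [the left bank: the haul-bot, the sort-bot, the weld-bot | the right bank: the drill-bot, the paint-bot]
3. Boatman goes to the right bank with the haul-bot.  [the left bank: the sort-bot, the weld-bot | the right bank: the drill-bot, the haul-bot, the paint-bot]
4. Boatman goes back to the left bank with the drill-bot and the paint-bot.  [the left bank: the drill-bot, the paint-bot, the sort-bot, the weld-bot | the right bank: the haul-bot]
5. Boatman goes to the right bank with the sort-bot and the weld-bot.  [the left bank: the drill-bot, the paint-bot | the right bank: the haul-bot, the sort-bot, the weld-bot]
6. Boatman goes back to the left bank alone.  [the left bank: the drill-bot, the paint-bot | the right bank: the haul-bot, the sort-bot, the weld-bot]
7. Boatman goes to the right bank with the drill-bot and the paint-bot.  [the left bank: — | the right bank: the drill-bot, the haul-bot, the paint-bot, the sort-bot, the weld-bot]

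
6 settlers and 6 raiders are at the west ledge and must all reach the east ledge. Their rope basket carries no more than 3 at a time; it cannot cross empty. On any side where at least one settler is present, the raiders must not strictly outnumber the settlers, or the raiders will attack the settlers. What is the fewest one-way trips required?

Following every safe sequence of crossings from the start, the most of the 12 that can be at the east ledge as the rope basket arrives there on crossings 1, 3, 5 is 3, 5, 6 respectively; the best ever achieved is 6 of 12.
From crossing 7 on, no configuration arises that was not already reachable earlier: only 17 distinct safe configurations (who is on which side, and where the rope basket is) can ever be reached, none of them has everyone across, and every continuation just revisits them. They are: 0 settlers + 0 raiders across (rope basket back at the start); 0 settlers + 1 raider across (rope basket there); 0 settlers + 1 raider across (rope basket back at the start); 0 settlers + 2 raiders across (rope basket there); 0 settlers + 2 raiders across (rope basket back at the start); 0 settlers + 3 raiders across (rope basket there); 0 settlers + 3 raiders across (rope basket back at the start); 0 settlers + 4 raiders across (rope basket there); 0 settlers + 4 raiders across (rope basket back at the start); 0 settlers + 5 raiders across (rope basket there); 0 settlers + 5 raiders across (rope basket back at the start); 0 settlers + 6 raiders across (rope basket there); 1 settler + 1 raider across (rope basket there); 1 settler + 1 raider across (rope basket back at the start); 2 settlers + 2 raiders across (rope basket there); 2 settlers + 2 raiders across (rope basket back at the start); 3 settlers + 3 raiders across (rope basket there). So no valid plan exists.

impossible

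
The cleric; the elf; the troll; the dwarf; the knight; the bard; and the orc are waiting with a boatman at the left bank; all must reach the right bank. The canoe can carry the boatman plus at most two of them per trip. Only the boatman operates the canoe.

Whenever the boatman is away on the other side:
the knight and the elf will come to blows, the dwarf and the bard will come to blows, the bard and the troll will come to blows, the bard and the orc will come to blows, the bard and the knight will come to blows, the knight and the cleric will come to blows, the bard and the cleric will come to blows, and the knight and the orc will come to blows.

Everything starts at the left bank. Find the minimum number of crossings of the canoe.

11

Counting alone: the boatman can take at most 2 across per trip to the right bank, so moving all 7 needs at least 4 loaded trips out, with a return between consecutive ones — at least 7 crossings.
The safety rule pushes this higher. Following every safe sequence of crossings, the most of the 7 that can be at the right bank as the canoe arrives there on crossings 7, 9 is 5, 6 respectively — never all 7.
So no plan with fewer than 11 crossings exists, and this one achieves 11:
1. Boatman goes to the right bank with the bard and the knight.  [the left bank: the cleric, the dwarf, the elf, the orc, the troll | the right bank: the bard, the knight]
2. Boatman goes back to the left bank with the knight.  [the left bank: the cleric, the dwarf, the elf, the knight, the orc, the troll | the right bank: the bard]
3. Boatman goes to the right bank with the elf and the knight.  [the left bank: the cleric, the dwarf, the orc, the troll | the right bank: the bard, the elf, the knight]
4. Boatman goes back to the left bank with the knight.  [the left bank: the cleric, the dwarf, the knight, the orc, the troll | the right bank: the bard, the elf]
5. Boatman goes to the right bank with the cleric and the orc.  [the left bank: the dwarf, the knight, the troll | the right bank: the bard, the cleric, the elf, the orc]
6. Boatman goes back to the left bank with the bard.  [the left bank: the bard, the dwarf, the knight, the troll | the right bank: the cleric, the elf, the orc]
7. Boatman goes to the right bank with the bard and the troll.  [the left bank: the dwarf, the knight | the right bank: the bard, the cleric, the elf, the orc, the troll]
8. Boatman goes back to the left bank with the bard.  [the left bank: the bard, the dwarf, the knight | the right bank: the cleric, the elf, the orc, the troll]
9. Boatman goes to the right bank with the dwarf and the knight.  [the left bank: the bard | the right bank: the cleric, the dwarf, the elf, the knight, the orc, the troll]
10. Boatman goes back to the left bank with the knight.  [the left bank: the bard, the knight | the right bank: the cleric, the dwarf, the elf, the orc, the troll]
11. Boatman goes to the right bank with the bard and the knight.  [the left bank: — | the right bank: the bard, the cleric, the dwarf, the elf, the knight, the orc, the troll]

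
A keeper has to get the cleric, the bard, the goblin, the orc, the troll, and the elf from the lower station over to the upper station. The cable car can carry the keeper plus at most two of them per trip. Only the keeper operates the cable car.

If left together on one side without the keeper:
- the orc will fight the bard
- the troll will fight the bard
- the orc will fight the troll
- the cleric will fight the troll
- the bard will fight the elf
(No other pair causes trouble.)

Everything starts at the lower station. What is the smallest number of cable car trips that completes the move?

Counting alone: the keeper can take at most 2 across per trip to the upper station, so moving all 6 needs at least 3 loaded trips out, with a return between consecutive ones — at least 5 crossings.
The safety rule pushes this higher. Following every safe sequence of crossings, the most of the 6 that can be at the upper station as the cable car arrives there on crossings 5, 7 is 4, 5 respectively — never all 6.
So no plan with fewer than 9 crossings exists, and this one achieves 9:
1. Keeper goes to the upper station with the bard and the troll.  [the lower station: the cleric, the elf, the goblin, the orc | the upper station: the bard, the troll]
2. Keeper goes back to the lower station with the bard.  [the lower station: the bard, the cleric, the elf, the goblin, the orc | the upper station: the troll]
3. Keeper goes to the upper station with the bard and the cleric.  [the lower station: the elf, the goblin, the orc | the upper station: the bard, the cleric, the troll]
4. Keeper goes back to the lower station with the troll.  [the lower station: the elf, the goblin, the orc, the troll | the upper station: the bard, the cleric]
5. Keeper goes to the upper station with the goblin and the orc.  [the lower station: the elf, the troll | the upper station: the bard, the cleric, the goblin, the orc]
6. Keeper goes back to the lower station with the bard.  [the lower station: the bard, the elf, the troll | the upper station: the cleric, the goblin, the orc]
7. Keeper goes to the upper station with the bard and the elf.  [the lower station: the troll | the upper station: the bard, the cleric, the elf, the goblin, the orc]
8. Keeper goes back to the lower station with the bard.  [the lower station: the bard, the troll | the upper station: the cleric, the elf, the goblin, the orc]
9. Keeper goes to the upper station with the bard and the troll.  [the lower station: — | the upper station: the bard, the cleric, the elf, the goblin, the orc, the troll]

9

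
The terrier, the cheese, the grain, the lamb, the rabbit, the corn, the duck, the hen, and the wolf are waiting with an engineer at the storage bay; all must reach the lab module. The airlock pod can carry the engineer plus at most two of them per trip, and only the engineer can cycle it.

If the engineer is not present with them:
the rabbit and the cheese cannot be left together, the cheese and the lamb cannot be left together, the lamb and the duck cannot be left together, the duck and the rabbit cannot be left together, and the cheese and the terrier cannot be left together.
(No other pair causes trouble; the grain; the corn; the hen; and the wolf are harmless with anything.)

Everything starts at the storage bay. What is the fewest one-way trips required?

11

Counting alone: the engineer can take at most 2 across per trip to the lab module, so moving all 9 needs at least 5 loaded trips out, with a return between consecutive ones — at least 9 crossings.
The safety rule pushes this higher. Following every safe sequence of crossings, the most of the 9 that can be at the lab module as the airlock pod arrives there on crossing 9 is 8 — never all 9.
So no plan with fewer than 11 crossings exists, and this one achieves 11:
1. Engineer goes to the lab module with the cheese and the duck.
2. Engineer goes back to the storage bay alone.
3. Engineer goes to the lab module with the terrier.
4. Engineer goes back to the storage bay with the cheese.
5. Engineer goes to the lab module with the lamb and the rabbit.
6. Engineer goes back to the storage bay with the duck.
7. Engineer goes to the lab module with the corn and the grain.
8. Engineer goes back to the storage bay alone.
9. Engineer goes to the lab module with the hen and the wolf.
10. Engineer goes back to the storage bay alone.
11. Engineer goes to the lab module with the cheese and the duck.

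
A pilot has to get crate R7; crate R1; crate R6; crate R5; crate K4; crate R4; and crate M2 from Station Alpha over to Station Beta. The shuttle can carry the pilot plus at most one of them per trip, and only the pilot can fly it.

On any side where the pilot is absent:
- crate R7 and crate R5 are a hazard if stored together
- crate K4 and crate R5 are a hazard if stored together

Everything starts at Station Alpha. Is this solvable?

1. Pilot goes to Station Beta with crate R5.  [Station Alpha: crate K4, crate M2, crate R1, crate R4, crate R6, crate R7 | Station Beta: crate R5]
2. Pilot goes back to Station Alpha alone.  [Station Alpha: crate K4, crate M2, crate R1, crate R4, crate R6, crate R7 | Station Beta: crate R5]
3. Pilot goes to Station Beta with crate R7.  [Station Alpha: crate K4, crate M2, crate R1, crate R4, crate R6 | Station Beta: crate R5, crate R7]
4. Pilot goes back to Station Alpha with crate R5.  [Station Alpha: crate K4, crate M2, crate R1, crate R4, crate R5, crate R6 | Station Beta: crate R7]
5. Pilot goes to Station Beta with crate K4.  [Station Alpha: crate M2, crate R1, crate R4, crate R5, crate R6 | Station Beta: crate K4, crate R7]
6. Pilot goes back to Station Alpha alone.  [Station Alpha: crate M2, crate R1, crate R4, crate R5, crate R6 | Station Beta: crate K4, crate R7]
7. Pilot goes to Station Beta with crate R1.  [Station Alpha: crate M2, crate R4, crate R5, crate R6 | Station Beta: crate K4, crate R1, crate R7]
8. Pilot goes back to Station Alpha alone.  [Station Alpha: crate M2, crate R4, crate R5, crate R6 | Station Beta: crate K4, crate R1, crate R7]
9. Pilot goes to Station Beta with crate R6.  [Station Alpha: crate M2, crate R4, crate R5 | Station Beta: crate K4, crate R1, crate R6, crate R7]
10. Pilot goes back to Station Alpha alone.  [Station Alpha: crate M2, crate R4, crate R5 | Station Beta: crate K4, crate R1, crate R6, crate R7]
11. Pilot goes to Station Beta with crate R4.  [Station Alpha: crate M2, crate R5 | Station Beta: crate K4, crate R1, crate R4, crate R6, crate R7]
12. Pilot goes back to Station Alpha alone.  [Station Alpha: crate M2, crate R5 | Station Beta: crate K4, crate R1, crate R4, crate R6, crate R7]
13. Pilot goes to Station Beta with crate M2.  [Station Alpha: crate R5 | Station Beta: crate K4, crate M2, crate R1, crate R4, crate R6, crate R7]
14. Pilot goes back to Station Alpha alone.  [Station Alpha: crate R5 | Station Beta: crate K4, crate M2, crate R1, crate R4, crate R6, crate R7]
15. Pilot goes to Station Beta with crate R5.  [Station Alpha: — | Station Beta: crate K4, crate M2, crate R1, crate R4, crate R5, crate R6, crate R7]

Yes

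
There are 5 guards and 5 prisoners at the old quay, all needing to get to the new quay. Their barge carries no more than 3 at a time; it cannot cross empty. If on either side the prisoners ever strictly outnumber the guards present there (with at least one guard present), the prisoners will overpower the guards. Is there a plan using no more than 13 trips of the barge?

Yes

Yes — this plan uses 11 crossings (≤ 13):
1. 2 prisoners → the new quay.  (the old quay: 5G 3P; the new quay: 0G 2P)
2. 1 prisoner ← the old quay.  (the old quay: 5G 4P; the new quay: 0G 1P)
3. 3 prisoners → the new quay.  (the old quay: 5G 1P; the new quay: 0G 4P)
4. 1 prisoner ← the old quay.  (the old quay: 5G 2P; the new quay: 0G 3P)
5. 3 guards → the new quay.  (the old quay: 2G 2P; the new quay: 3G 3P)
6. 1 guard and 1 prisoner ← the old quay.  (the old quay: 3G 3P; the new quay: 2G 2P)
7. 3 guards → the new quay.  (the old quay: 0G 3P; the new quay: 5G 2P)
8. 1 prisoner ← the old quay.  (the old quay: 0G 4P; the new quay: 5G 1P)
9. 2 prisoners → the new quay.  (the old quay: 0G 2P; the new quay: 5G 3P)
10. 1 prisoner ← the old quay.  (the old quay: 0G 3P; the new quay: 5G 2P)
11. 3 prisoners → the new quay.  (the old quay: 0G 0P; the new quay: 5G 5P)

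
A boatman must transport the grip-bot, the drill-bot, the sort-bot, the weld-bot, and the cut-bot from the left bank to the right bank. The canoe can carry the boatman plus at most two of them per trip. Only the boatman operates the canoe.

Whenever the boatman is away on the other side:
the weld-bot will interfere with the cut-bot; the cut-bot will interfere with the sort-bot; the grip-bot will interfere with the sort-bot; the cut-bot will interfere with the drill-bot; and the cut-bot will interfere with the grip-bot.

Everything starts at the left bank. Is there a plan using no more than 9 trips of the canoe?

Yes — this plan uses 7 crossings (≤ 9):
1. Boatman goes to the right bank with the cut-bot and the grip-bot.  [the left bank: the drill-bot, the sort-bot, the weld-bot | the right bank: the cut-bot, the grip-bot]
2. Boatman goes back to the left bank with the grip-bot.  [the left bank: the drill-bot, the grip-bot, the sort-bot, the weld-bot | the right bank: the cut-bot]
3. Boatman goes to the right bank with the drill-bot and the grip-bot.  [the left bank: the sort-bot, the weld-bot | the right bank: the cut-bot, the drill-bot, the grip-bot]
4. Boatman goes back to the left bank with the cut-bot.  [the left bank: the cut-bot, the sort-bot, the weld-bot | the right bank: the drill-bot, the grip-bot]
5. Boatman goes to the right bank with the sort-bot and the weld-bot.  [the left bank: the cut-bot | the right bank: the drill-bot, the grip-bot, the sort-bot, the weld-bot]
6. Boatman goes back to the left bank with the grip-bot.  [the left bank: the cut-bot, the grip-bot | the right bank: the drill-bot, the sort-bot, the weld-bot]
7. Boatman goes to the right bank with the cut-bot and the grip-bot.  [the left bank: — | the right bank: the cut-bot, the drill-bot, the grip-bot, the sort-bot, the weld-bot]

Yes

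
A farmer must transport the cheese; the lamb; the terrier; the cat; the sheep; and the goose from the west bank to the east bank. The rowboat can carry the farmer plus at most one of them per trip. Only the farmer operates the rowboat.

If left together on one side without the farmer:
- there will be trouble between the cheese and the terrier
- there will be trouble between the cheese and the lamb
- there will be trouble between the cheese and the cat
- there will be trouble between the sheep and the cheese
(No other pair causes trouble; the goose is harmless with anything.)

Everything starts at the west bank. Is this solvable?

No

Following every safe sequence of crossings from the start, the most of the 6 that can be at the east bank as the rowboat arrives there on crossings 1, 3, 5 is 1, 2, 3 respectively; the best ever achieved is 3 of 6.
From crossing 7 on, no configuration arises that was not already reachable earlier: only 22 distinct safe configurations (who is on which side, and where the rowboat is) can ever be reached, none of them has everyone across, and every continuation just revisits them. So no valid plan exists.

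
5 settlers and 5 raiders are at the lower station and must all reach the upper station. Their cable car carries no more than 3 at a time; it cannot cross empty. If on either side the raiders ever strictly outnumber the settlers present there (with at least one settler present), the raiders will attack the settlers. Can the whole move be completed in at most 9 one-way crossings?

Counting alone: each trip to the upper station takes at most 3 across and each return brings at least 1 back, so after t trips out (and t−1 returns) at most 3t − (t−1) of the 10 are across; that first reaches 10 at t = 5, so at least 9 crossings are needed.
The safety rule pushes this higher. Following every safe sequence of crossings, the most of the 10 that can be at the upper station as the cable car arrives there on crossing 9 is 9 — never all 10.
So the move cannot be finished within 9 crossings. (The shortest complete plan takes 11:)
1. 2 raiders → the upper station.  (the lower station: 5S 3R; the upper station: 0S 2R)
2. 1 raider ← the lower station.  (the lower station: 5S 4R; the upper station: 0S 1R)
3. 3 raiders → the upper station.  (the lower station: 5S 1R; the upper station: 0S 4R)
4. 1 raider ← the lower station.  (the lower station: 5S 2R; the upper station: 0S 3R)
5. 3 settlers → the upper station.  (the lower station: 2S 2R; the upper station: 3S 3R)
6. 1 settler and 1 raider ← the lower station.  (the lower station: 3S 3R; the upper station: 2S 2R)
7. 3 settlers → the upper station.  (the lower station: 0S 3R; the upper station: 5S 2R)
8. 1 raider ← the lower station.  (the lower station: 0S 4R; the upper station: 5S 1R)
9. 2 raiders → the upper station.  (the lower station: 0S 2R; the upper station: 5S 3R)
10. 1 raider ← the lower station.  (the lower station: 0S 3R; the upper station: 5S 2R)
11. 3 raiders → the upper station.  (the lower station: 0S 0R; the upper station: 5S 5R)

No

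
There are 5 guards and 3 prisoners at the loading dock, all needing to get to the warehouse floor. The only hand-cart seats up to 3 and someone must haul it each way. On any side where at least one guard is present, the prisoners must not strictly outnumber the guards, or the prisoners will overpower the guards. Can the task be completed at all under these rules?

Yes

1. 2 prisoners → the warehouse floor.  (the loading dock: 5G 1P; the warehouse floor: 0G 2P)
2. 1 prisoner ← the loading dock.  (the loading dock: 5G 2P; the warehouse floor: 0G 1P)
3. 2 guards and 1 prisoner → the warehouse floor.  (the loading dock: 3G 1P; the warehouse floor: 2G 2P)
4. 1 prisoner ← the loading dock.  (the loading dock: 3G 2P; the warehouse floor: 2G 1P)
5. 1 guard and 2 prisoners → the warehouse floor.  (the loading dock: 2G 0P; the warehouse floor: 3G 3P)
6. 1 prisoner ← the loading dock.  (the loading dock: 2G 1P; the warehouse floor: 3G 2P)
7. 2 guards and 1 prisoner → the warehouse floor.  (the loading dock: 0G 0P; the warehouse floor: 5G 3P)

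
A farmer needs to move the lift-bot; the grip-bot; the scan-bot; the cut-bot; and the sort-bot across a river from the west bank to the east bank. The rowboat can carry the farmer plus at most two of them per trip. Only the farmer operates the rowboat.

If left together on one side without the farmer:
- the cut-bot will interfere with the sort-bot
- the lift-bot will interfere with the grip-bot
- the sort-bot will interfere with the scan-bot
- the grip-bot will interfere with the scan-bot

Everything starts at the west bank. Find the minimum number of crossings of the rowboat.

Counting alone: the farmer can take at most 2 across per trip to the east bank, so moving all 5 needs at least 3 loaded trips out, with a return between consecutive ones — at least 5 crossings.
The safety rule pushes this higher. Following every safe sequence of crossings, the most of the 5 that can be at the east bank as the rowboat arrives there on crossing 5 is 4 — never all 5.
So no plan with fewer than 7 crossings exists, and this one achieves 7:
1. Farmer goes to the east bank with the grip-bot and the sort-bot.  [the west bank: the cut-bot, the lift-bot, the scan-bot | the east bank: the grip-bot, the sort-bot]
2. Farmer goes back to the west bank alone.  [the west bank: the cut-bot, the lift-bot, the scan-bot | the east bank: the grip-bot, the sort-bot]
3. Farmer goes to the east bank with the lift-bot.  [the west bank: the cut-bot, the scan-bot | the east bank: the grip-bot, the lift-bot, the sort-bot]
4. Farmer goes back to the west bank with the grip-bot.  [the west bank: the cut-bot, the grip-bot, the scan-bot | the east bank: the lift-bot, the sort-bot]
5. Farmer goes to the east bank with the cut-bot and the scan-bot.  [the west bank: the grip-bot | the east bank: the cut-bot, the lift-bot, the scan-bot, the sort-bot]
6. Farmer goes back to the west bank with the sort-bot.  [the west bank: the grip-bot, the sort-bot | the east bank: the cut-bot, the lift-bot, the scan-bot]
7. Farmer goes to the east bank with the grip-bot and the sort-bot.  [the west bank: — | the east bank: the cut-bot, the grip-bot, the lift-bot, the scan-bot, the sort-bot]

7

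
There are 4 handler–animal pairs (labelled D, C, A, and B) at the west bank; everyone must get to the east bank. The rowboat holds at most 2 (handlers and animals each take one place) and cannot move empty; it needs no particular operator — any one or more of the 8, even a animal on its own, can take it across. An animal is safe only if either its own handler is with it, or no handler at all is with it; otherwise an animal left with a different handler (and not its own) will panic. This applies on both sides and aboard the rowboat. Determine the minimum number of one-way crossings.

impossible

Following every safe sequence of crossings from the start, the most of the 8 that can be at the east bank as the rowboat arrives there on crossings 1, 3, 5 is 2, 3, 4 respectively; the best ever achieved is 4 of 8.
From crossing 7 on, no configuration arises that was not already reachable earlier: only 44 distinct safe configurations (who is on which side, and where the rowboat is) can ever be reached, none of them has everyone across, and every continuation just revisits them. So no valid plan exists.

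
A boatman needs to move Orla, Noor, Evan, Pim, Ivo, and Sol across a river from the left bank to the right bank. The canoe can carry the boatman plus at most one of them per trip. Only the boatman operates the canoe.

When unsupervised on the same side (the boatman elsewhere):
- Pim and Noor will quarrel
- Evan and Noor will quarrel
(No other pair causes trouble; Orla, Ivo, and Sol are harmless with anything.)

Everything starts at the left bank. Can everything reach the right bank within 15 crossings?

Yes

Yes — this plan uses 13 crossings (≤ 15):
1. Boatman goes to the right bank with Noor.  [the left bank: Evan, Ivo, Orla, Pim, Sol | the right bank: Noor]
2. Boatman goes back to the left bank alone.  [the left bank: Evan, Ivo, Orla, Pim, Sol | the right bank: Noor]
3. Boatman goes to the right bank with Orla.  [the left bank: Evan, Ivo, Pim, Sol | the right bank: Noor, Orla]
4. Boatman goes back to the left bank alone.  [the left bank: Evan, Ivo, Pim, Sol | the right bank: Noor, Orla]
5. Boatman goes to the right bank with Evan.  [the left bank: Ivo, Pim, Sol | the right bank: Evan, Noor, Orla]
6. Boatman goes back to the left bank with Noor.  [the left bank: Ivo, Noor, Pim, Sol | the right bank: Evan, Orla]
7. Boatman goes to the right bank with Pim.  [the left bank: Ivo, Noor, Sol | the right bank: Evan, Orla, Pim]
8. Boatman goes back to the left bank alone.  [the left bank: Ivo, Noor, Sol | the right bank: Evan, Orla, Pim]
9. Boatman goes to the right bank with Ivo.  [the left bank: Noor, Sol | the right bank: Evan, Ivo, Orla, Pim]
10. Boatman goes back to the left bank alone.  [the left bank: Noor, Sol | the right bank: Evan, Ivo, Orla, Pim]
11. Boatman goes to the right bank with Sol.  [the left bank: Noor | the right bank: Evan, Ivo, Orla, Pim, Sol]
12. Boatman goes back to the left bank alone.  [the left bank: Noor | the right bank: Evan, Ivo, Orla, Pim, Sol]
13. Boatman goes to the right bank with Noor.  [the left bank: — | the right bank: Evan, Ivo, Noor, Orla, Pim, Sol]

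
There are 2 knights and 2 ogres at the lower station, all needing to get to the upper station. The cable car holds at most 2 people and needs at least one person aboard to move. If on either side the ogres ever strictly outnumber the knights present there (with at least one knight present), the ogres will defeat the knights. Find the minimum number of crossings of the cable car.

Counting alone: each trip to the upper station takes at most 2 across and each return brings at least 1 back, so after t trips out (and t−1 returns) at most 2t − (t−1) of the 4 are across; that first reaches 4 at t = 3, so at least 5 crossings are needed.
The plan below uses exactly 5 crossings, so it is optimal:
1. 2 ogres → the upper station.  (the lower station: 2K 0O; the upper station: 0K 2O)
2. 1 ogre ← the lower station.  (the lower station: 2K 1O; the upper station: 0K 1O)
3. 2 knights → the upper station.  (the lower station: 0K 1O; the upper station: 2K 1O)
4. 1 ogre ← the lower station.  (the lower station: 0K 2O; the upper station: 2K 0O)
5. 2 ogres → the upper station.  (the lower station: 0K 0O; the upper station: 2K 2O)

5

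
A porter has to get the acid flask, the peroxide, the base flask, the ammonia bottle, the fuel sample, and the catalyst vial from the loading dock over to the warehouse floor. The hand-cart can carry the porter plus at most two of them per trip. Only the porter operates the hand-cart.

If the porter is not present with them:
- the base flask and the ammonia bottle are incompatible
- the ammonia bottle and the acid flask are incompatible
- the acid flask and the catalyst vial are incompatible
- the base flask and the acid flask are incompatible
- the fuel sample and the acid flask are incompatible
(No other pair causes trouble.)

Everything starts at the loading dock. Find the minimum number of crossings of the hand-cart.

Counting alone: the porter can take at most 2 across per trip to the warehouse floor, so moving all 6 needs at least 3 loaded trips out, with a return between consecutive ones — at least 5 crossings.
The safety rule pushes this higher. Following every safe sequence of crossings, the most of the 6 that can be at the warehouse floor as the hand-cart arrives there on crossings 5, 7 is 4, 5 respectively — never all 6.
So no plan with fewer than 9 crossings exists, and this one achieves 9:
1. Porter goes to the warehouse floor with the acid flask and the base flask.  [the loading dock: the ammonia bottle, the catalyst vial, the fuel sample, the peroxide | the warehouse floor: the acid flask, the base flask]
2. Porter goes back to the loading dock with the acid flask.  [the loading dock: the acid flask, the ammonia bottle, the catalyst vial, the fuel sample, the peroxide | the warehouse floor: the base flask]
3. Porter goes to the warehouse floor with the acid flask and the peroxide.  [the loading dock: the ammonia bottle, the catalyst vial, the fuel sample | the warehouse floor: the acid flask, the base flask, the peroxide]
4. Porter goes back to the loading dock with the acid flask.  [the loading dock: the acid flask, the ammonia bottle, the catalyst vial, the fuel sample | the warehouse floor: the base flask, the peroxide]
5. Porter goes to the warehouse floor with the acid flask and the fuel sample.  [the loading dock: the ammonia bottle, the catalyst vial | the warehouse floor: the acid flask, the base flask, the fuel sample, the peroxide]
6. Porter goes back to the loading dock with the acid flask.  [the loading dock: the acid flask, the ammonia bottle, the catalyst vial | the warehouse floor: the base flask, the fuel sample, the peroxide]
7. Porter goes to the warehouse floor with the acid flask and the catalyst vial.  [the loading dock: the ammonia bottle | the warehouse floor: the acid flask, the base flask, the catalyst vial, the fuel sample, the peroxide]
8. Porter goes back to the loading dock with the acid flask.  [the loading dock: the acid flask, the ammonia bottle | the warehouse floor: the base flask, the catalyst vial, the fuel sample, the peroxide]
9. Porter goes to the warehouse floor with the acid flask and the ammonia bottle.  [the loading dock: — | the warehouse floor: the acid flask, the ammonia bottle, the base flask, the catalyst vial, the fuel sample, the peroxide]

9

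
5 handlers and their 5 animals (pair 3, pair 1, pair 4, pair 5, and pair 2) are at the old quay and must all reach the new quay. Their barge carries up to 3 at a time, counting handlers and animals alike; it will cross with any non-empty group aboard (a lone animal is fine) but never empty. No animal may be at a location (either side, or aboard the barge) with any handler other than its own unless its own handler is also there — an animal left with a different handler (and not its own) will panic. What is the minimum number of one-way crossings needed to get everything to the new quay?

11

Counting alone: each trip to the new quay takes at most 3 across and each return brings at least 1 back, so after t trips out (and t−1 returns) at most 3t − (t−1) of the 10 are across; that first reaches 10 at t = 5, so at least 9 crossings are needed.
The safety rule pushes this higher. Following every safe sequence of crossings, the most of the 10 that can be at the new quay as the barge arrives there on crossing 9 is 9 — never all 10.
So no plan with fewer than 11 crossings exists, and this one achieves 11:
1. animal 3 and handler 3 cross → the new quay.
2. handler 3 crosses ← the old quay.
3. animal 1, animal 4, and animal 5 cross → the new quay.
4. animal 3 crosses ← the old quay.
5. handler 1, handler 4, and handler 5 cross → the new quay.
6. animal 1 and handler 1 cross ← the old quay.
7. handler 1, handler 2, and handler 3 cross → the new quay.
8. animal 4 crosses ← the old quay.
9. animal 1 and animal 3 cross → the new quay.
10. animal 3 crosses ← the old quay.
11. animal 2, animal 3, and animal 4 cross → the new quay.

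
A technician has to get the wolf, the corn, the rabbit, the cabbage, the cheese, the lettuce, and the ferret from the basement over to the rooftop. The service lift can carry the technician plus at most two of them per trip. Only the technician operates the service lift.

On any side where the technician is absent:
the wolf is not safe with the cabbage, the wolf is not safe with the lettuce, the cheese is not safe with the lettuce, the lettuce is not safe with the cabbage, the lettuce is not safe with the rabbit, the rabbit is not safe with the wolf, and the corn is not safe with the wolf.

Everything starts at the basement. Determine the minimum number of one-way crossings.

Counting alone: the technician can take at most 2 across per trip to the rooftop, so moving all 7 needs at least 4 loaded trips out, with a return between consecutive ones — at least 7 crossings.
The safety rule pushes this higher. Following every safe sequence of crossings, the most of the 7 that can be at the rooftop as the service lift arrives there on crossings 7, 9 is 5, 6 respectively — never all 7.
So no plan with fewer than 11 crossings exists, and this one achieves 11:
1. Technician goes to the rooftop with the lettuce and the wolf.  [the basement: the cabbage, the cheese, the corn, the ferret, the rabbit | the rooftop: the lettuce, the wolf]
2. Technician goes back to the basement with the wolf.  [the basement: the cabbage, the cheese, the corn, the ferret, the rabbit, the wolf | the rooftop: the lettuce]
3. Technician goes to the rooftop with the corn and the wolf.  [the basement: the cabbage, the cheese, the ferret, the rabbit | the rooftop: the corn, the lettuce, the wolf]
4. Technician goes back to the basement with the wolf.  [the basement: the cabbage, the cheese, the ferret, the rabbit, the wolf | the rooftop: the corn, the lettuce]
5. Technician goes to the rooftop with the ferret and the wolf.  [the basement: the cabbage, the cheese, the rabbit | the rooftop: the corn, the ferret, the lettuce, the wolf]
6. Technician goes back to the basement with the wolf.  [the basement: the cabbage, the cheese, the rabbit, the wolf | the rooftop: the corn, the ferret, the lettuce]
7. Technician goes to the rooftop with the cabbage and the rabbit.  [the basement: the cheese, the wolf | the rooftop: the cabbage, the corn, the ferret, the lettuce, the rabbit]
8. Technician goes back to the basement with the lettuce.  [the basement: the cheese, the lettuce, the wolf | the rooftop: the cabbage, the corn, the ferret, the rabbit]
9. Technician goes to the rooftop with the cheese and the wolf.  [the basement: the lettuce | the rooftop: the cabbage, the cheese, the corn, the ferret, the rabbit, the wolf]
10. Technician goes back to the basement with the wolf.  [the basement: the lettuce, the wolf | the rooftop: the cabbage, the cheese, the corn, the ferret, the rabbit]
11. Technician goes to the rooftop with the lettuce and the wolf.  [the basement: — | the rooftop: the cabbage, the cheese, the corn, the ferret, the lettuce, the rabbit, the wolf]

11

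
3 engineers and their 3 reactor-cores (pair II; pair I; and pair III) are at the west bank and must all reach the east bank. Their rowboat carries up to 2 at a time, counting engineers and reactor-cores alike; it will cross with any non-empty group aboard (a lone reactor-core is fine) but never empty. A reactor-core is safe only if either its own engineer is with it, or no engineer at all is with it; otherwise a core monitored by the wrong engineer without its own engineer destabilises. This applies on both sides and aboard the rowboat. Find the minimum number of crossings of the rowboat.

Counting alone: each trip to the east bank takes at most 2 across and each return brings at least 1 back, so after t trips out (and t−1 returns) at most 2t − (t−1) of the 6 are across; that first reaches 6 at t = 5, so at least 9 crossings are needed.
The safety rule pushes this higher. Following every safe sequence of crossings, the most of the 6 that can be at the east bank as the rowboat arrives there on crossing 9 is 5 — never all 6.
So no plan with fewer than 11 crossings exists, and this one achieves 11:
1. engineer II and reactor-core II cross → the east bank.
2. engineer II crosses ← the west bank.
3. reactor-core I and reactor-core III cross → the east bank.
4. reactor-core II crosses ← the west bank.
5. engineer I and engineer III cross → the east bank.
6. engineer I and reactor-core I cross ← the west bank.
7. engineer I and engineer II cross → the east bank.
8. reactor-core III crosses ← the west bank.
9. reactor-core I and reactor-core II cross → the east bank.
10. engineer III crosses ← the west bank.
11. engineer III and reactor-core III cross → the east bank.

11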